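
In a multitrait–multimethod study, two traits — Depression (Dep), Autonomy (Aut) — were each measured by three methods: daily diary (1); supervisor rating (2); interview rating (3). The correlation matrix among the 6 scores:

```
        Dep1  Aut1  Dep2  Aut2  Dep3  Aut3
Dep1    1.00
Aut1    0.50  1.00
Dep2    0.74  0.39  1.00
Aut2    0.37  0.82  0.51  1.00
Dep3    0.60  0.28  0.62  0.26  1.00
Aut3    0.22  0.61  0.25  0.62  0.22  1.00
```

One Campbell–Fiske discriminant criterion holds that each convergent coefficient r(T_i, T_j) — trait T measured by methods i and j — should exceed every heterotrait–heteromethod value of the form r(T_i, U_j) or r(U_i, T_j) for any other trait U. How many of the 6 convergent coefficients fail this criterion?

Each convergent coefficient versus the relevant comparison correlations:
Dep (methods 1·2): 0.74 vs {0.37, 0.39} → pass.
Dep (methods 1·3): 0.60 vs {0.22, 0.28} → pass.
Dep (methods 2·3): 0.62 vs {0.25, 0.26} → pass.
Aut (methods 1·2): 0.82 vs {0.39, 0.37} → pass.
Aut (methods 1·3): 0.61 vs {0.28, 0.22} → pass.
Aut (methods 2·3): 0.62 vs {0.26, 0.25} → pass.
0 of 6 fail.

0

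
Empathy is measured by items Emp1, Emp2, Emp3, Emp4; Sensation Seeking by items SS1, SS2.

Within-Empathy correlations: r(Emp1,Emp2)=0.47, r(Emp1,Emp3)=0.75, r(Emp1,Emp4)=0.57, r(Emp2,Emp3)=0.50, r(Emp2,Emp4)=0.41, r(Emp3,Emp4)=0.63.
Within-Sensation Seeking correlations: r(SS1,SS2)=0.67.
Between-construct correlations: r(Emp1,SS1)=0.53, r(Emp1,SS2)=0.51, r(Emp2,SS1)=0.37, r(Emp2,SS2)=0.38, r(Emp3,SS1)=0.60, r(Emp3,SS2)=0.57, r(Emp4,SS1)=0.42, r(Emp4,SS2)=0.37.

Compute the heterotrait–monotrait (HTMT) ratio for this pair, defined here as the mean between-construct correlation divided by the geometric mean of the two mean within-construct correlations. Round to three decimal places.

0.769

Between-construct mean = 3.75/8 = 0.4688.
Mean within-Emp = 3.33/6 = 0.5550; mean within-SS = 0.67/1 = 0.6700.
Geometric mean = √(0.5550 × 0.6700) = 0.6098.
HTMT = 0.4688 / 0.6098 = 0.769.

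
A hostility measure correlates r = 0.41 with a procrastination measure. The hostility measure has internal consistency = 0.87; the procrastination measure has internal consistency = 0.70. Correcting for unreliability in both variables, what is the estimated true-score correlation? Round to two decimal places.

r_true = r_obs / √(r_xx · r_yy) = 0.41 / √(0.87 × 0.70) = 0.41 / √0.6090 = 0.41 / 0.7804 ≈ 0.53.

0.53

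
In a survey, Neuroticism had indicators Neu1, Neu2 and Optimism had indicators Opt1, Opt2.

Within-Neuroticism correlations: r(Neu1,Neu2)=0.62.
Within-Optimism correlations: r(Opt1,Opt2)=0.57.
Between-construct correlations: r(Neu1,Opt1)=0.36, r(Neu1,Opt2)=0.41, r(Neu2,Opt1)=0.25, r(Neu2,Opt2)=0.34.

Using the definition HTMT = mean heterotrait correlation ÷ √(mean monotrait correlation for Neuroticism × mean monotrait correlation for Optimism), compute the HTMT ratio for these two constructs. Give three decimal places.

Between-construct mean = 1.36/4 = 0.3400.
Mean within-Neu = 0.62/1 = 0.6200; mean within-Opt = 0.57/1 = 0.5700.
Geometric mean = √(0.6200 × 0.5700) = 0.5945.
HTMT = 0.3400 / 0.5945 = 0.572.

0.572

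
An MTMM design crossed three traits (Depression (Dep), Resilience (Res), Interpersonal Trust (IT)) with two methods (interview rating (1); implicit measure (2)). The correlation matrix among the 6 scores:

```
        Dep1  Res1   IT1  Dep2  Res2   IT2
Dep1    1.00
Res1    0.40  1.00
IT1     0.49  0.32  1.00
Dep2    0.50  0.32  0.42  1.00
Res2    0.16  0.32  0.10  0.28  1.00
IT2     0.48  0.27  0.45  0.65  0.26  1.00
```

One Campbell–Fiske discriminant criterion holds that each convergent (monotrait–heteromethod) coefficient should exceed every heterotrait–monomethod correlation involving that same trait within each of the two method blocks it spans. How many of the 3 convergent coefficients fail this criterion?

3

Checking each validity diagonal entry against its comparison values:
Dep (methods 1·2): 0.50 vs {0.40, 0.28, 0.49, 0.65} → fail.
Res (methods 1·2): 0.32 vs {0.40, 0.28, 0.32, 0.26} → fail.
IT (methods 1·2): 0.45 vs {0.49, 0.65, 0.32, 0.26} → fail.
3 of 3 fail.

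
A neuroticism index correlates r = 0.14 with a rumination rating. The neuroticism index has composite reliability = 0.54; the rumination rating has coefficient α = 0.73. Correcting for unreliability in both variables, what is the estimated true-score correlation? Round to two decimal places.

r_true = r_obs / √(r_xx · r_yy) = 0.14 / √(0.54 × 0.73) = 0.14 / √0.3942 = 0.14 / 0.6279 ≈ 0.22.

0.22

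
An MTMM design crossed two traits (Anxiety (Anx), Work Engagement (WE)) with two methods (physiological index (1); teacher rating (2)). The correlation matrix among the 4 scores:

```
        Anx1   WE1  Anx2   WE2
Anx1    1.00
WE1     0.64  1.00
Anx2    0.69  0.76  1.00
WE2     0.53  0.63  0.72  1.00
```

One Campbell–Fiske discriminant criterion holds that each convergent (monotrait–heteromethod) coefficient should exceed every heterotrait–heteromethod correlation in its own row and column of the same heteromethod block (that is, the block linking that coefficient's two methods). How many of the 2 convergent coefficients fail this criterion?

Checking each validity diagonal entry against its comparison values:
Anx (methods 1·2): 0.69 vs {0.53, 0.76} → fail.
WE (methods 1·2): 0.63 vs {0.76, 0.53} → fail.
2 of 2 fail.

2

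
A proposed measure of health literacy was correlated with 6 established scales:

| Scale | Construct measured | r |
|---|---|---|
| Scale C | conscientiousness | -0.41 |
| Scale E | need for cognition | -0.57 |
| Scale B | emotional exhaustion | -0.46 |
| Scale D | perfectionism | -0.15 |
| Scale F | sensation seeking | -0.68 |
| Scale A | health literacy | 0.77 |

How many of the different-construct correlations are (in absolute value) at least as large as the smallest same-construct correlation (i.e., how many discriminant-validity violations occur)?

0

Convergent (same construct = health literacy): Scale A.
Smallest convergent = 0.77. Discriminant |r|: 0.41, 0.57, 0.46, 0.15, 0.68; count ≥ 0.77 → 0.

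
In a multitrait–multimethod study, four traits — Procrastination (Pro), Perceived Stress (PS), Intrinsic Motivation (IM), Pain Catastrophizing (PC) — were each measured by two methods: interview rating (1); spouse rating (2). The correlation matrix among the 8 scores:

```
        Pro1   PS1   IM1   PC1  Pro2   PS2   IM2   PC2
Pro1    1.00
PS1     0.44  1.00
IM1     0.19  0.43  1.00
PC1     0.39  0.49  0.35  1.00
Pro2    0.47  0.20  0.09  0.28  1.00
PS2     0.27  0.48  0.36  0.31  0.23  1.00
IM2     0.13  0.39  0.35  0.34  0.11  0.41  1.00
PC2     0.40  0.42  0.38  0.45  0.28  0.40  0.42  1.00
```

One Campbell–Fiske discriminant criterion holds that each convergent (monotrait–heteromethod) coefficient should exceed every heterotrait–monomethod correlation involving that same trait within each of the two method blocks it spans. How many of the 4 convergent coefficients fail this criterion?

3

Each convergent coefficient versus the relevant comparison correlations:
Pro (methods 1·2): 0.47 vs {0.44, 0.23, 0.19, 0.11, 0.39, 0.28} → pass.
PS (methods 1·2): 0.48 vs {0.44, 0.23, 0.43, 0.41, 0.49, 0.40} → fail.
IM (methods 1·2): 0.35 vs {0.19, 0.11, 0.43, 0.41, 0.35, 0.42} → fail.
PC (methods 1·2): 0.45 vs {0.39, 0.28, 0.49, 0.40, 0.35, 0.42} → fail.
3 of 4 fail.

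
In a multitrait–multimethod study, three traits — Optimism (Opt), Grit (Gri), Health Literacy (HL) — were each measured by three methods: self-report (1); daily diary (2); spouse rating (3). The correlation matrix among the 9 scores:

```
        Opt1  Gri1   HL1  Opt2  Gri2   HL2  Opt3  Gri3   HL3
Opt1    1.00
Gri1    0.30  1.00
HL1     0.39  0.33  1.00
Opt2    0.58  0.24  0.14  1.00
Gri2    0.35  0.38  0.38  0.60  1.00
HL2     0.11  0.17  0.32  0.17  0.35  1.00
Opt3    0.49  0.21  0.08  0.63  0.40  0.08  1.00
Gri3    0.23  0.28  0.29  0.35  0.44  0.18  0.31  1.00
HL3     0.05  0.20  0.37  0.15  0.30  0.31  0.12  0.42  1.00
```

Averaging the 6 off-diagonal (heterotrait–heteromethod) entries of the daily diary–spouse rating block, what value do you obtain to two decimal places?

HTHM values (method 2 × method 3): 0.35, 0.15, 0.40, 0.30, 0.08, 0.18; mean = 1.46/6 = 0.24.

0.24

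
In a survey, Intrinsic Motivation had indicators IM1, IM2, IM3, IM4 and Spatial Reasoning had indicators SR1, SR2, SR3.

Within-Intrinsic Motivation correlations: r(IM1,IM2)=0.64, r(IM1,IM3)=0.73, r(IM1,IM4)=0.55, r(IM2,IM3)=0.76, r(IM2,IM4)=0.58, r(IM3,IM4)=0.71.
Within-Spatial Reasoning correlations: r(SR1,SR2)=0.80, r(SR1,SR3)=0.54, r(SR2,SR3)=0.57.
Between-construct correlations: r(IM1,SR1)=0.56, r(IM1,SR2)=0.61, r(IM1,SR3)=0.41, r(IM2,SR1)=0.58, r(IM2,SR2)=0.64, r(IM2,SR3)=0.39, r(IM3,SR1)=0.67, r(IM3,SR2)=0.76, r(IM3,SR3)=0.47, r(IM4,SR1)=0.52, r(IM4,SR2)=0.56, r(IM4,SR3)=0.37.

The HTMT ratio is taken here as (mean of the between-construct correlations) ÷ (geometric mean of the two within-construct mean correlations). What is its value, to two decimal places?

Mean between = 6.54/12 = 0.5450.
Mean within-IM = 3.97/6 = 0.6617; mean within-SR = 1.91/3 = 0.6367.
Geometric mean = √(0.6617 × 0.6367) = 0.6491.
HTMT = 0.5450 / 0.6491 = 0.84.

0.84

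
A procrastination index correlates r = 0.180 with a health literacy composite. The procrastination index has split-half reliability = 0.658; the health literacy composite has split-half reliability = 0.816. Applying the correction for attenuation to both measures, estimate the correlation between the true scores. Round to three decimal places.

r_true = r_obs / √(r_xx · r_yy) = 0.180 / √(0.658 × 0.816) = 0.180 / √0.536928 = 0.180 / 0.7328 ≈ 0.246.

0.246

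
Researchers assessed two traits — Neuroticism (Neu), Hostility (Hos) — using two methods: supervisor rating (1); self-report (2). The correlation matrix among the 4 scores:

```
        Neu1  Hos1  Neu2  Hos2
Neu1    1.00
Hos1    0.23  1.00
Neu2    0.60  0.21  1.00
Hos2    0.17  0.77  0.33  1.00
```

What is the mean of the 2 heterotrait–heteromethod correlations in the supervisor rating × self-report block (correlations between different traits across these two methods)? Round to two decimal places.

HTHM values (method 1 × method 2): 0.17, 0.21; mean = 0.38/2 = 0.19.

0.19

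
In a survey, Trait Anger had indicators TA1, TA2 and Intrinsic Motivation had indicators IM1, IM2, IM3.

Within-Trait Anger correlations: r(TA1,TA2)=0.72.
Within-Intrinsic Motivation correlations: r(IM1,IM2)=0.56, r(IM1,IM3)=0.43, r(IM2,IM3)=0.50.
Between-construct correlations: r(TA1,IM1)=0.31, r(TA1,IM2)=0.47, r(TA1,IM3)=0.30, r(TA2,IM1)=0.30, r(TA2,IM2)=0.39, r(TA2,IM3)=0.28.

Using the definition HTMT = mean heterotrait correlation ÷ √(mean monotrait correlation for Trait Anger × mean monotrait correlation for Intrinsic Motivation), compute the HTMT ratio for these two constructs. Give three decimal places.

Mean heterotrait r = 2.05/6 = 0.3417.
Mean within-TA = 0.72/1 = 0.7200; mean within-IM = 1.49/3 = 0.4967.
Geometric mean = √(0.7200 × 0.4967) = 0.5980.
HTMT = 0.3417 / 0.5980 = 0.571.

0.571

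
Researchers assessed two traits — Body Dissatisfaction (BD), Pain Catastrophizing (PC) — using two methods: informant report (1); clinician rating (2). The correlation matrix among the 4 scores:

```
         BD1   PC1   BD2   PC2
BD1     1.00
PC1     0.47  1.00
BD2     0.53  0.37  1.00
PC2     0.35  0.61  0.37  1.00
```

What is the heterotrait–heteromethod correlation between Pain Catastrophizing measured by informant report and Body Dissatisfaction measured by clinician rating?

0.37

Different traits and methods: r(PC1, BD2) = 0.37.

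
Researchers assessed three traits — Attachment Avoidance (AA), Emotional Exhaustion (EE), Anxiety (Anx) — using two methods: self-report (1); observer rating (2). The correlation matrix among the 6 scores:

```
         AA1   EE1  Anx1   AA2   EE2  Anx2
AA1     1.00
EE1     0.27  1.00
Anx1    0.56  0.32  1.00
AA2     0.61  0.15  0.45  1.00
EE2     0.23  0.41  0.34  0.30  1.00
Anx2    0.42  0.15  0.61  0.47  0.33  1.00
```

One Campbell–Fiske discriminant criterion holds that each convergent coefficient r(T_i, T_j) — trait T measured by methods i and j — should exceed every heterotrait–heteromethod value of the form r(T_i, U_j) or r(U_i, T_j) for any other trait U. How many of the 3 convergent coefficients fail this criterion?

Checking each validity diagonal entry against its comparison values:
AA (methods 1·2): 0.61 vs {0.23, 0.15, 0.42, 0.45} → pass.
EE (methods 1·2): 0.41 vs {0.15, 0.23, 0.15, 0.34} → pass.
Anx (methods 1·2): 0.61 vs {0.45, 0.42, 0.34, 0.15} → pass.
0 of 3 fail.

0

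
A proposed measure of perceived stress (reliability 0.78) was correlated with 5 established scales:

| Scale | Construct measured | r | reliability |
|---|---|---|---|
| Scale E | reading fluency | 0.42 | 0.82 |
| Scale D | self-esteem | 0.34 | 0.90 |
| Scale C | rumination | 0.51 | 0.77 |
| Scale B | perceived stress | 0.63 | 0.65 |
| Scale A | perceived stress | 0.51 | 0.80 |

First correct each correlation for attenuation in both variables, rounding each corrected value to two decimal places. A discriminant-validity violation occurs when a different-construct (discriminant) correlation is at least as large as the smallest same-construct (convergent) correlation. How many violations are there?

Disattenuated r (r / √(r_scale · r_new)):
  Scale E (disc): 0.42 / √(0.82·0.78) = 0.53
  Scale D (disc): 0.34 / √(0.90·0.78) = 0.41
  Scale C (disc): 0.51 / √(0.77·0.78) = 0.66
  Scale B (conv): 0.63 / √(0.65·0.78) = 0.88
  Scale A (conv): 0.51 / √(0.80·0.78) = 0.65
Smallest convergent = 0.65. Discriminant values: 0.53, 0.41, 0.66; count ≥ 0.65 → 1.

1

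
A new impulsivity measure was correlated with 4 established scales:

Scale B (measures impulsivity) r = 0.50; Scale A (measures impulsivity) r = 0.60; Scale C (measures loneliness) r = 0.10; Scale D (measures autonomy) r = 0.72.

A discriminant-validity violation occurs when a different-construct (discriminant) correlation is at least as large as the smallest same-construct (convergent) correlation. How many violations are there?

Convergent (same construct = impulsivity): Scale B, Scale A.
Smallest convergent = 0.50. Discriminant values: 0.10, 0.72; count ≥ 0.50 → 1.

1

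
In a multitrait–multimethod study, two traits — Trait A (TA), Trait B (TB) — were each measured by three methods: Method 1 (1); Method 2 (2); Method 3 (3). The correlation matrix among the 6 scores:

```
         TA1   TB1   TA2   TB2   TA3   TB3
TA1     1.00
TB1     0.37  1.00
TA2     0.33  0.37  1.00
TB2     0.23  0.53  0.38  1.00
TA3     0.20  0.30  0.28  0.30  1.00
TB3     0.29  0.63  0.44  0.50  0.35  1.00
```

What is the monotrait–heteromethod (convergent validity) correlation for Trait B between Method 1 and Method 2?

0.53

Same trait (TB), different methods: r(TB1, TB2) = 0.53.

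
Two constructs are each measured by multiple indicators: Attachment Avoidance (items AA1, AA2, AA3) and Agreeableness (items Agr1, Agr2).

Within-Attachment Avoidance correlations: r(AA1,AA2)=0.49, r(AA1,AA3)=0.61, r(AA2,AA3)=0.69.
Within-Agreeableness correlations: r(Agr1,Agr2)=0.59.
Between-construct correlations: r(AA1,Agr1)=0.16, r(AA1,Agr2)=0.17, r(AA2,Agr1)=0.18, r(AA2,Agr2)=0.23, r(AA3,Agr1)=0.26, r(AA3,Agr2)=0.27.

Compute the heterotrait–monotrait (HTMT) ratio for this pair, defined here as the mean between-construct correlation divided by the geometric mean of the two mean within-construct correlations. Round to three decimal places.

Mean heterotrait r = 1.27/6 = 0.2117.
Mean within-AA = 1.79/3 = 0.5967; mean within-Agr = 0.59/1 = 0.5900.
Geometric mean = √(0.5967 × 0.5900) = 0.5933.
HTMT = 0.2117 / 0.5933 = 0.357.

0.357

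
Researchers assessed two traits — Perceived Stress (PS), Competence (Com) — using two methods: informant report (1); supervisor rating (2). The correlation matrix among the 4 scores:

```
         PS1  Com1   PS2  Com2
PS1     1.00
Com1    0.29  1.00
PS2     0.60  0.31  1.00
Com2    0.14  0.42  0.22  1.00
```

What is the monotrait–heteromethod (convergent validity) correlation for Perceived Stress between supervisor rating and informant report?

Same trait (PS), different methods: r(PS2, PS1) = 0.60.

0.60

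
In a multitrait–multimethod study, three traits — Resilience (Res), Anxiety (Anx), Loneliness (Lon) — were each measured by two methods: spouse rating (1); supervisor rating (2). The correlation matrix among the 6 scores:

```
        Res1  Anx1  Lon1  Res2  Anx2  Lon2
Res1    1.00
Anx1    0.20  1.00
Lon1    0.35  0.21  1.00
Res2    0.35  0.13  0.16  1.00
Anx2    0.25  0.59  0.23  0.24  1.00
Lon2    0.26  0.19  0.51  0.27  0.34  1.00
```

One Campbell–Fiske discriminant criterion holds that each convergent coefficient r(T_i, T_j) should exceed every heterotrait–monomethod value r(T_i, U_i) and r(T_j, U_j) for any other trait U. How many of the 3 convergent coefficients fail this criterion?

Each convergent coefficient versus the relevant comparison correlations:
Res (methods 1·2): 0.35 vs {0.20, 0.24, 0.35, 0.27} → fail.
Anx (methods 1·2): 0.59 vs {0.20, 0.24, 0.21, 0.34} → pass.
Lon (methods 1·2): 0.51 vs {0.35, 0.27, 0.21, 0.34} → pass.
1 of 3 fail.

1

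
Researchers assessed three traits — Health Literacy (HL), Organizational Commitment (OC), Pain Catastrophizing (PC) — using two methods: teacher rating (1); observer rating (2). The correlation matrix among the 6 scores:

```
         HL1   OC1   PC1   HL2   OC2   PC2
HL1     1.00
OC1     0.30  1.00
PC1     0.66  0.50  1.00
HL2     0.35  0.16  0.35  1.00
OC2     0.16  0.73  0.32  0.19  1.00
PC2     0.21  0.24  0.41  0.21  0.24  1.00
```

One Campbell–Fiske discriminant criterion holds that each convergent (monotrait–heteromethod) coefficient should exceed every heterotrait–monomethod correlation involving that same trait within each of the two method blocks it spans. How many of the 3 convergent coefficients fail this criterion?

2

Convergent coefficients and their comparison sets:
HL (methods 1·2): 0.35 vs {0.30, 0.19, 0.66, 0.21} → fail.
OC (methods 1·2): 0.73 vs {0.30, 0.19, 0.50, 0.24} → pass.
PC (methods 1·2): 0.41 vs {0.66, 0.21, 0.50, 0.24} → fail.
2 of 3 fail.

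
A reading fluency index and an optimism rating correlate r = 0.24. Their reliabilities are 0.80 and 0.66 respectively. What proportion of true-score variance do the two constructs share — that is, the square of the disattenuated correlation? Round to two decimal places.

Disattenuated r = 0.24 / √(0.80 × 0.66) = 0.24 / 0.7266 = 0.3303.
Shared true-score variance = 0.3303² = 0.1091 ≈ 0.11.

0.11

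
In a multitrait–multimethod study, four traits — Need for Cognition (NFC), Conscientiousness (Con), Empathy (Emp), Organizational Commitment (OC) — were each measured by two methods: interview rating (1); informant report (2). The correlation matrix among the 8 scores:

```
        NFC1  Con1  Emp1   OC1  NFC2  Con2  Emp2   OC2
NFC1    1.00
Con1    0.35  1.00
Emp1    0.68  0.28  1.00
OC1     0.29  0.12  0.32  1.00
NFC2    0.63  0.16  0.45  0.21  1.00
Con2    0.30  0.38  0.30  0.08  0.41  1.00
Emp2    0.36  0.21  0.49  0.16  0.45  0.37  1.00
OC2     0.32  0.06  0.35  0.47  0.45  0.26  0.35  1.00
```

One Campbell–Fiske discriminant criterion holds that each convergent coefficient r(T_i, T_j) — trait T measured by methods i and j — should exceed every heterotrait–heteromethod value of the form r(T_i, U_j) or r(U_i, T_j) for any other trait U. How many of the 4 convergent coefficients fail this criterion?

0

Convergent coefficients and their comparison sets:
NFC (methods 1·2): 0.63 vs {0.30, 0.16, 0.36, 0.45, 0.32, 0.21} → pass.
Con (methods 1·2): 0.38 vs {0.16, 0.30, 0.21, 0.30, 0.06, 0.08} → pass.
Emp (methods 1·2): 0.49 vs {0.45, 0.36, 0.30, 0.21, 0.35, 0.16} → pass.
OC (methods 1·2): 0.47 vs {0.21, 0.32, 0.08, 0.06, 0.16, 0.35} → pass.
0 of 4 fail.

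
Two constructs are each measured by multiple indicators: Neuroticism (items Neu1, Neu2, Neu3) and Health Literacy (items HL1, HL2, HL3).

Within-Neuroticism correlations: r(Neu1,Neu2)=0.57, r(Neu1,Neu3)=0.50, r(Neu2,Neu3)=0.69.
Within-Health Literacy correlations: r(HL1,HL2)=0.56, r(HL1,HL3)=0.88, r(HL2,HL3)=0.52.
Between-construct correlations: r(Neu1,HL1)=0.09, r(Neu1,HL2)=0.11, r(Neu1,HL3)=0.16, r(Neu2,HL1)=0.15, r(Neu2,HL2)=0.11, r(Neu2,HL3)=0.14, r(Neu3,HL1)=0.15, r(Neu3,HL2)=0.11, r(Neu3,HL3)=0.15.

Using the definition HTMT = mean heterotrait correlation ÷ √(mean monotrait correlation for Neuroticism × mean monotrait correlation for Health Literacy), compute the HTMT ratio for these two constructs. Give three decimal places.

0.210

Mean heterotrait r = 1.17/9 = 0.1300.
Mean within-Neu = 1.76/3 = 0.5867; mean within-HL = 1.96/3 = 0.6533.
Geometric mean = √(0.5867 × 0.6533) = 0.6191.
HTMT = 0.1300 / 0.6191 = 0.210.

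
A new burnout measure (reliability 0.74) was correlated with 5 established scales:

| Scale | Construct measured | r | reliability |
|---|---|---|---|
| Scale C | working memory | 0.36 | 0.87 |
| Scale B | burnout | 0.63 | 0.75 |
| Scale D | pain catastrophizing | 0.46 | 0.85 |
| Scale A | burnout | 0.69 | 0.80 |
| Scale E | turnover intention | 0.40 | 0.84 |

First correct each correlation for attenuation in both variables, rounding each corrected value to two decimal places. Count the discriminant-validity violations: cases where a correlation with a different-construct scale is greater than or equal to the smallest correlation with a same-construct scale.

0

Disattenuated r (r / √(r_scale · r_new)):
  Scale C (disc): 0.36 / √(0.87·0.74) = 0.45
  Scale B (conv): 0.63 / √(0.75·0.74) = 0.85
  Scale D (disc): 0.46 / √(0.85·0.74) = 0.58
  Scale A (conv): 0.69 / √(0.80·0.74) = 0.90
  Scale E (disc): 0.40 / √(0.84·0.74) = 0.51
Smallest convergent = 0.85. Discriminant values: 0.45, 0.58, 0.51; count ≥ 0.85 → 0.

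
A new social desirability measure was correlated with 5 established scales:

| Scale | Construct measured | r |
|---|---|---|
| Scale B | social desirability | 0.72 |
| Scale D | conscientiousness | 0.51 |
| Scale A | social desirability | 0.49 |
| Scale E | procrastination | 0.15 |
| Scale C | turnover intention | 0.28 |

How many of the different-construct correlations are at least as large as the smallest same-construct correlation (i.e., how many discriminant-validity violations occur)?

1

Convergent (same construct = social desirability): Scale B, Scale A.
Smallest convergent = 0.49. Discriminant values: 0.51, 0.15, 0.28; count ≥ 0.49 → 1.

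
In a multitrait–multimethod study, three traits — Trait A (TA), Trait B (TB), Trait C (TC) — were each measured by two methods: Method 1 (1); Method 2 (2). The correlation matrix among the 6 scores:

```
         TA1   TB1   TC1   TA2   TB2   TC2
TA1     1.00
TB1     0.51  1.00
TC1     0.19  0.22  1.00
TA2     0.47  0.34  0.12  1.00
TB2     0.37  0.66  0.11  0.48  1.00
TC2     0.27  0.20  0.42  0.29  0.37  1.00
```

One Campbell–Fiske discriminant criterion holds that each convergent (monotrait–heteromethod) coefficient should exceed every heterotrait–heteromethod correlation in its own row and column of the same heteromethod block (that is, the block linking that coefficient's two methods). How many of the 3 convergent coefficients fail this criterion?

0

Checking each validity diagonal entry against its comparison values:
TA (methods 1·2): 0.47 vs {0.37, 0.34, 0.27, 0.12} → pass.
TB (methods 1·2): 0.66 vs {0.34, 0.37, 0.20, 0.11} → pass.
TC (methods 1·2): 0.42 vs {0.12, 0.27, 0.11, 0.20} → pass.
0 of 3 fail.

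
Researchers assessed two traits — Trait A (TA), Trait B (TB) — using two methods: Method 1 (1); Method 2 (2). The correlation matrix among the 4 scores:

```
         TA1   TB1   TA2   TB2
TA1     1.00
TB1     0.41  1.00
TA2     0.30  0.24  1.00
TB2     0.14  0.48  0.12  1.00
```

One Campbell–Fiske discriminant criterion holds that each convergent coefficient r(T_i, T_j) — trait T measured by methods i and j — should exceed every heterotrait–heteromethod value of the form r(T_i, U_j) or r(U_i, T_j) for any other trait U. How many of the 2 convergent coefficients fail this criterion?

Each convergent coefficient versus the relevant comparison correlations:
TA (methods 1·2): 0.30 vs {0.14, 0.24} → pass.
TB (methods 1·2): 0.48 vs {0.24, 0.14} → pass.
0 of 2 fail.

0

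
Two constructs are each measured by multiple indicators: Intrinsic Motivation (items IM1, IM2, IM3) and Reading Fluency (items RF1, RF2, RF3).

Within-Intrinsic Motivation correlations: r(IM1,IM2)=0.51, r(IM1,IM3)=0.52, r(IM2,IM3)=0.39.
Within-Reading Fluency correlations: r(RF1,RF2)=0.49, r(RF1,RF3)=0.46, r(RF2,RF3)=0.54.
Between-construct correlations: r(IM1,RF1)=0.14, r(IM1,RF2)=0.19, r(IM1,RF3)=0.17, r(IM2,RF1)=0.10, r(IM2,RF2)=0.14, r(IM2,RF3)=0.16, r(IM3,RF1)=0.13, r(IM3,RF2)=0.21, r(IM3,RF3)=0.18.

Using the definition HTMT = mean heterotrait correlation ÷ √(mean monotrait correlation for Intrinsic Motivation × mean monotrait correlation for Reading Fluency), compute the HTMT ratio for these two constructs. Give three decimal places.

Between-construct mean = 1.42/9 = 0.1578.
Mean within-IM = 1.42/3 = 0.4733; mean within-RF = 1.49/3 = 0.4967.
Geometric mean = √(0.4733 × 0.4967) = 0.4849.
HTMT = 0.1578 / 0.4849 = 0.325.

0.325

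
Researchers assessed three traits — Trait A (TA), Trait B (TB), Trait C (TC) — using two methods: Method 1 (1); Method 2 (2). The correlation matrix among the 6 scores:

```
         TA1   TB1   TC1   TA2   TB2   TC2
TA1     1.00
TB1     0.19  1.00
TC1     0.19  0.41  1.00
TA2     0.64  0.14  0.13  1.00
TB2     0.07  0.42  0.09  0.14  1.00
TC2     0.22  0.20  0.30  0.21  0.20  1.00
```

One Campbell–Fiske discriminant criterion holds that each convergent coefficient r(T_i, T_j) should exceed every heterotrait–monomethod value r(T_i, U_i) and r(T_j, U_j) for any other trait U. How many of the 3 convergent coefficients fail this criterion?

1

Each convergent coefficient versus the relevant comparison correlations:
TA (methods 1·2): 0.64 vs {0.19, 0.14, 0.19, 0.21} → pass.
TB (methods 1·2): 0.42 vs {0.19, 0.14, 0.41, 0.20} → pass.
TC (methods 1·2): 0.30 vs {0.19, 0.21, 0.41, 0.20} → fail.
1 of 3 fail.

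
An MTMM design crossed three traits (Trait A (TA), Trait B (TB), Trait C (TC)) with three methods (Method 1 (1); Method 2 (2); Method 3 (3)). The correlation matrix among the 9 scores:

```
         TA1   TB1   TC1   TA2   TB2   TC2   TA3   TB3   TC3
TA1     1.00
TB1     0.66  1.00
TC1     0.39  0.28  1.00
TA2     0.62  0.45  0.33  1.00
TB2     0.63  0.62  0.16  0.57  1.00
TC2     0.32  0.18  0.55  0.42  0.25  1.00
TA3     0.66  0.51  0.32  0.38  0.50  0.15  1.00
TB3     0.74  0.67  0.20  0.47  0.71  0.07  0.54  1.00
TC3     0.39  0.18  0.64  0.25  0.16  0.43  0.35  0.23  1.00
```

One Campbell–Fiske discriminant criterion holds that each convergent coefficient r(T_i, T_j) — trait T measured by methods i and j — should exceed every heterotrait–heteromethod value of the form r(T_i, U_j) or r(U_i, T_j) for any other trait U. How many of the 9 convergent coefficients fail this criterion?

5

Each convergent coefficient versus the relevant comparison correlations:
TA (methods 1·2): 0.62 vs {0.63, 0.45, 0.32, 0.33} → fail.
TA (methods 1·3): 0.66 vs {0.74, 0.51, 0.39, 0.32} → fail.
TA (methods 2·3): 0.38 vs {0.47, 0.50, 0.25, 0.15} → fail.
TB (methods 1·2): 0.62 vs {0.45, 0.63, 0.18, 0.16} → fail.
TB (methods 1·3): 0.67 vs {0.51, 0.74, 0.18, 0.20} → fail.
TB (methods 2·3): 0.71 vs {0.50, 0.47, 0.16, 0.07} → pass.
TC (methods 1·2): 0.55 vs {0.33, 0.32, 0.16, 0.18} → pass.
TC (methods 1·3): 0.64 vs {0.32, 0.39, 0.20, 0.18} → pass.
TC (methods 2·3): 0.43 vs {0.15, 0.25, 0.07, 0.16} → pass.
5 of 9 fail.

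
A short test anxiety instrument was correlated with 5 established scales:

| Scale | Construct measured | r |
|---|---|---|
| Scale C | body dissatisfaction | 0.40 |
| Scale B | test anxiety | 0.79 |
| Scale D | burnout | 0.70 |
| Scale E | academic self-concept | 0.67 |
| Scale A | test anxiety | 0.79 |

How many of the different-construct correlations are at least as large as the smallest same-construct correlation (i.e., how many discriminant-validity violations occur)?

0

Convergent (same construct = test anxiety): Scale B, Scale A.
Smallest convergent = 0.79. Discriminant values: 0.40, 0.70, 0.67; count ≥ 0.79 → 0.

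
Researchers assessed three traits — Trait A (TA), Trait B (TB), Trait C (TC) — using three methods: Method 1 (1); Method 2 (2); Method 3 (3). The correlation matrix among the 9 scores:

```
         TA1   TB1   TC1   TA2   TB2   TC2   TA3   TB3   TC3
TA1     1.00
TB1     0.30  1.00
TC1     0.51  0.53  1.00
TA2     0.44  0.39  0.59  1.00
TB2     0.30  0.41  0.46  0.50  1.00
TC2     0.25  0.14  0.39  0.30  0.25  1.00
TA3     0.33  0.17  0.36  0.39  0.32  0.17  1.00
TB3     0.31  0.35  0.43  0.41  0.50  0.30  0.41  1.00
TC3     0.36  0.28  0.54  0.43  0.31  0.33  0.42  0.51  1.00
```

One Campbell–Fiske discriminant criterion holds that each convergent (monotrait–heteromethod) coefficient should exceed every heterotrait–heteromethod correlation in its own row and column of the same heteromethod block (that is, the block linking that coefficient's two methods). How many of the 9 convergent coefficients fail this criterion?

7

Checking each validity diagonal entry against its comparison values:
TA (methods 1·2): 0.44 vs {0.30, 0.39, 0.25, 0.59} → fail.
TA (methods 1·3): 0.33 vs {0.31, 0.17, 0.36, 0.36} → fail.
TA (methods 2·3): 0.39 vs {0.41, 0.32, 0.43, 0.17} → fail.
TB (methods 1·2): 0.41 vs {0.39, 0.30, 0.14, 0.46} → fail.
TB (methods 1·3): 0.35 vs {0.17, 0.31, 0.28, 0.43} → fail.
TB (methods 2·3): 0.50 vs {0.32, 0.41, 0.31, 0.30} → pass.
TC (methods 1·2): 0.39 vs {0.59, 0.25, 0.46, 0.14} → fail.
TC (methods 1·3): 0.54 vs {0.36, 0.36, 0.43, 0.28} → pass.
TC (methods 2·3): 0.33 vs {0.17, 0.43, 0.30, 0.31} → fail.
7 of 9 fail.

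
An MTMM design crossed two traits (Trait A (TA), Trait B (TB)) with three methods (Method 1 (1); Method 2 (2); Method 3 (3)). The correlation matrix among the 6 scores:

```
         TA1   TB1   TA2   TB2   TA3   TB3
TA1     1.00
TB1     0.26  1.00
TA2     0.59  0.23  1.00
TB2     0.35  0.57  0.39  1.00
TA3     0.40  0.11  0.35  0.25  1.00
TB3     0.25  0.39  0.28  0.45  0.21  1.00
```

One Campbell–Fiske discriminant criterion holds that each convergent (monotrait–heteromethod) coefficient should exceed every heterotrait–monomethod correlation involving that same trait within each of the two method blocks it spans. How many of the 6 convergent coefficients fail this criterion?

Convergent coefficients and their comparison sets:
TA (methods 1·2): 0.59 vs {0.26, 0.39} → pass.
TA (methods 1·3): 0.40 vs {0.26, 0.21} → pass.
TA (methods 2·3): 0.35 vs {0.39, 0.21} → fail.
TB (methods 1·2): 0.57 vs {0.26, 0.39} → pass.
TB (methods 1·3): 0.39 vs {0.26, 0.21} → pass.
TB (methods 2·3): 0.45 vs {0.39, 0.21} → pass.
1 of 6 fail.

1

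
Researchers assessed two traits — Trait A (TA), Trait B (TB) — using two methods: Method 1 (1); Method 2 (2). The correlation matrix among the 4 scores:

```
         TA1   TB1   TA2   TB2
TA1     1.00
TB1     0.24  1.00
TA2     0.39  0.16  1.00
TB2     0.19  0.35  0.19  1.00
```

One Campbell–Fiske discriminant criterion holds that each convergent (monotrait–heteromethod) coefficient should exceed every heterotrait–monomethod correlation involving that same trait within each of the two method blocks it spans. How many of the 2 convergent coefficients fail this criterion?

Convergent coefficients and their comparison sets:
TA (methods 1·2): 0.39 vs {0.24, 0.19} → pass.
TB (methods 1·2): 0.35 vs {0.24, 0.19} → pass.
0 of 2 fail.

0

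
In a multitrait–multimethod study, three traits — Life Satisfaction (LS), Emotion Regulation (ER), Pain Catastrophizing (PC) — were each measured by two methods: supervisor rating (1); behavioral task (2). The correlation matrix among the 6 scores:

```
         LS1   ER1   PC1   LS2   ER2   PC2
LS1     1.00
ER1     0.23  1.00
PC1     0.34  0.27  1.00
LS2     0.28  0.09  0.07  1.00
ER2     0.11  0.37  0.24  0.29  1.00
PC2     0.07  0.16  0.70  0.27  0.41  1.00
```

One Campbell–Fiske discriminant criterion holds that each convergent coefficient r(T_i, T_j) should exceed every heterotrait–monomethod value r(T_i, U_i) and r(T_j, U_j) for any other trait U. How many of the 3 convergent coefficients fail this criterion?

2

Convergent coefficients and their comparison sets:
LS (methods 1·2): 0.28 vs {0.23, 0.29, 0.34, 0.27} → fail.
ER (methods 1·2): 0.37 vs {0.23, 0.29, 0.27, 0.41} → fail.
PC (methods 1·2): 0.70 vs {0.34, 0.27, 0.27, 0.41} → pass.
2 of 3 fail.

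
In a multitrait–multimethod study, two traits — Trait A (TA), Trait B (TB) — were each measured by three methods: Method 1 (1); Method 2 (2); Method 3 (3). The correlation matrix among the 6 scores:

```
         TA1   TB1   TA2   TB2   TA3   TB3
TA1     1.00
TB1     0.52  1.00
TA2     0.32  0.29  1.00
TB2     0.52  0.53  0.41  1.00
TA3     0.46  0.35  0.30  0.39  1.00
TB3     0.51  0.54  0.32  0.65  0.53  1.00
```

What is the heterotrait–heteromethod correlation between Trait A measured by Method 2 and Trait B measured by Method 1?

Different traits and methods: r(TA2, TB1) = 0.29.

0.29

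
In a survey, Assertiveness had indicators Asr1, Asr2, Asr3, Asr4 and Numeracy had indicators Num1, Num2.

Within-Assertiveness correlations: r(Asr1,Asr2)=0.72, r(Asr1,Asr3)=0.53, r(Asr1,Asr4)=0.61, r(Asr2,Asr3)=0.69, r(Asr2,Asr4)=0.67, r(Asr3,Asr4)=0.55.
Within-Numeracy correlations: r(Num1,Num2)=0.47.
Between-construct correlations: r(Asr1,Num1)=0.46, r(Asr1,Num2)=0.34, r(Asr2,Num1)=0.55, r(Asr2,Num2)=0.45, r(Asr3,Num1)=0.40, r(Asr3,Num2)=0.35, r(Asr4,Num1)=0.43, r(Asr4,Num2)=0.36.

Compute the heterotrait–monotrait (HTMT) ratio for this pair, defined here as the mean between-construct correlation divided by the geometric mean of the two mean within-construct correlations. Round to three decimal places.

0.768

Between-construct mean = 3.34/8 = 0.4175.
Mean within-Asr = 3.77/6 = 0.6283; mean within-Num = 0.47/1 = 0.4700.
Geometric mean = √(0.6283 × 0.4700) = 0.5434.
HTMT = 0.4175 / 0.5434 = 0.768.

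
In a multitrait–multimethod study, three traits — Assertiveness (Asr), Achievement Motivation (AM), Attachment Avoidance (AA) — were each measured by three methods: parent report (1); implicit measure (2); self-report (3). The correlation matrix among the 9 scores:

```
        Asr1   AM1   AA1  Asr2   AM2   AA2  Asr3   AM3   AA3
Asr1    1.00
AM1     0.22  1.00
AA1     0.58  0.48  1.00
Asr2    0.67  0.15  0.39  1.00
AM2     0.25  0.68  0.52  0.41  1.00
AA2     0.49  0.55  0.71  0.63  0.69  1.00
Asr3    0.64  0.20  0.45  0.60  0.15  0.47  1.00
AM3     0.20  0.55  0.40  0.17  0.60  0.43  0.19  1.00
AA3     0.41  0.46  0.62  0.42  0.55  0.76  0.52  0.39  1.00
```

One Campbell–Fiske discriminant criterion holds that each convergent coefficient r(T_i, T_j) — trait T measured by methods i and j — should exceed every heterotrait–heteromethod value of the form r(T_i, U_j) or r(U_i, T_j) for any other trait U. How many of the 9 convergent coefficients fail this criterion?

Checking each validity diagonal entry against its comparison values:
Asr (methods 1·2): 0.67 vs {0.25, 0.15, 0.49, 0.39} → pass.
Asr (methods 1·3): 0.64 vs {0.20, 0.20, 0.41, 0.45} → pass.
Asr (methods 2·3): 0.60 vs {0.17, 0.15, 0.42, 0.47} → pass.
AM (methods 1·2): 0.68 vs {0.15, 0.25, 0.55, 0.52} → pass.
AM (methods 1·3): 0.55 vs {0.20, 0.20, 0.46, 0.40} → pass.
AM (methods 2·3): 0.60 vs {0.15, 0.17, 0.55, 0.43} → pass.
AA (methods 1·2): 0.71 vs {0.39, 0.49, 0.52, 0.55} → pass.
AA (methods 1·3): 0.62 vs {0.45, 0.41, 0.40, 0.46} → pass.
AA (methods 2·3): 0.76 vs {0.47, 0.42, 0.43, 0.55} → pass.
0 of 9 fail.

0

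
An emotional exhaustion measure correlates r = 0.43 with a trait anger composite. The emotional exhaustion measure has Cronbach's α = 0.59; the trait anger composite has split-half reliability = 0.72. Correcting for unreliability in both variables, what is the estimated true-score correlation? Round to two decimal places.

0.66

r_true = r_obs / √(r_xx · r_yy) = 0.43 / √(0.59 × 0.72) = 0.43 / √0.4248 = 0.43 / 0.6518 ≈ 0.66.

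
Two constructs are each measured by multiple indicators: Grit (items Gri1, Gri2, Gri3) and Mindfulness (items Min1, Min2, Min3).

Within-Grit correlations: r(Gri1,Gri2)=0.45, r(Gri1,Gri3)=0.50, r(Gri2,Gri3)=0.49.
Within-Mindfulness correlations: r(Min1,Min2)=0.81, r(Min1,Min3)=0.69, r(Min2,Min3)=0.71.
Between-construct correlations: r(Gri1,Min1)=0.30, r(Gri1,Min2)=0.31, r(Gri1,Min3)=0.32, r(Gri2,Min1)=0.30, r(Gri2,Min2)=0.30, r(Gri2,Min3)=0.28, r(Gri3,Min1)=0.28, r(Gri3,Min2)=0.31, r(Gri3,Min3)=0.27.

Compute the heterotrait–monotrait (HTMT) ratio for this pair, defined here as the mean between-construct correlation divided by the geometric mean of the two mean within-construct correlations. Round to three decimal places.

Mean heterotrait r = 2.67/9 = 0.2967.
Mean within-Gri = 1.44/3 = 0.4800; mean within-Min = 2.21/3 = 0.7367.
Geometric mean = √(0.4800 × 0.7367) = 0.5947.
HTMT = 0.2967 / 0.5947 = 0.499.

0.499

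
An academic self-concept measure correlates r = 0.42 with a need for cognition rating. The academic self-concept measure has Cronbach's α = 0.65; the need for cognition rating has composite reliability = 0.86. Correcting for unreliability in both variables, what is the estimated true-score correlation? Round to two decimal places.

0.56

r_true = r_obs / √(r_xx · r_yy) = 0.42 / √(0.65 × 0.86) = 0.42 / √0.5590 = 0.42 / 0.7477 ≈ 0.56.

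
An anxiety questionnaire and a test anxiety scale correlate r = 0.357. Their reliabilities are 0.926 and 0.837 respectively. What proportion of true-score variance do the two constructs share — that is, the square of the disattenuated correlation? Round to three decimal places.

0.164

Disattenuated r = 0.357 / √(0.926 × 0.837) = 0.357 / 0.8804 = 0.4055.
Shared true-score variance = 0.4055² = 0.1644 ≈ 0.164.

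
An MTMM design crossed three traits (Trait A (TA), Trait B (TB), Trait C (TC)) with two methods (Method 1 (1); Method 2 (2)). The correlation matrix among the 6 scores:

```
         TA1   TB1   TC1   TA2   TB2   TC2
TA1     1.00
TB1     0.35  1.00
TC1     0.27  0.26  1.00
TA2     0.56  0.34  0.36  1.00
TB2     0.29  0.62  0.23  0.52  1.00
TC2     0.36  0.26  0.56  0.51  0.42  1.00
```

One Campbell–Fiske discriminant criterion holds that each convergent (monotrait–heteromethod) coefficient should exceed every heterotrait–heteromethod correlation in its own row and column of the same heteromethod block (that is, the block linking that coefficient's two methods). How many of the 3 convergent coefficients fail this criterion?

Each convergent coefficient versus the relevant comparison correlations:
TA (methods 1·2): 0.56 vs {0.29, 0.34, 0.36, 0.36} → pass.
TB (methods 1·2): 0.62 vs {0.34, 0.29, 0.26, 0.23} → pass.
TC (methods 1·2): 0.56 vs {0.36, 0.36, 0.23, 0.26} → pass.
0 of 3 fail.

0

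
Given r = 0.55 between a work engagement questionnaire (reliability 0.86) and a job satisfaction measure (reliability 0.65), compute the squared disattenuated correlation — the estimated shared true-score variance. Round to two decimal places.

Disattenuated r = 0.55 / √(0.86 × 0.65) = 0.55 / 0.7477 = 0.7356.
Shared true-score variance = 0.7356² = 0.5411 ≈ 0.54.

0.54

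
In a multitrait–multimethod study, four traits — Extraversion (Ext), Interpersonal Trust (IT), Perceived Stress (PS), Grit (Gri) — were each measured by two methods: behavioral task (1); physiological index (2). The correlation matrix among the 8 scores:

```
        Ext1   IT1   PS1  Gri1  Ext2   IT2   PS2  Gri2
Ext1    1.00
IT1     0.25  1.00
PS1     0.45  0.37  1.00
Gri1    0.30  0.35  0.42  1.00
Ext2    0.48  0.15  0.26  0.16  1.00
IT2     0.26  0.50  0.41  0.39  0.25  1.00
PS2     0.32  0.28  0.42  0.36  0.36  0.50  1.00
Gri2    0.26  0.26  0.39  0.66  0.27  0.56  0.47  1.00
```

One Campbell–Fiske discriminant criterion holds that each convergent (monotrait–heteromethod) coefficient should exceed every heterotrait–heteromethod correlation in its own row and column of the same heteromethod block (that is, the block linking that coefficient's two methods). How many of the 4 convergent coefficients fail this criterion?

0

Each convergent coefficient versus the relevant comparison correlations:
Ext (methods 1·2): 0.48 vs {0.26, 0.15, 0.32, 0.26, 0.26, 0.16} → pass.
IT (methods 1·2): 0.50 vs {0.15, 0.26, 0.28, 0.41, 0.26, 0.39} → pass.
PS (methods 1·2): 0.42 vs {0.26, 0.32, 0.41, 0.28, 0.39, 0.36} → pass.
Gri (methods 1·2): 0.66 vs {0.16, 0.26, 0.39, 0.26, 0.36, 0.39} → pass.
0 of 4 fail.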